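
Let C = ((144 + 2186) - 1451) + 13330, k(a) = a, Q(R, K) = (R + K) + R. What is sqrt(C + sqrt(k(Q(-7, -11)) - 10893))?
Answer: sqrt(14209 + I*sqrt(10918)) ≈ 119.2 + 0.4383*I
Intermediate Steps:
Q(R, K) = K + 2*R (Q(R, K) = (K + R) + R = K + 2*R)
C = 14209 (C = (2330 - 1451) + 13330 = 879 + 13330 = 14209)
sqrt(C + sqrt(k(Q(-7, -11)) - 10893)) = sqrt(14209 + sqrt((-11 + 2*(-7)) - 10893)) = sqrt(14209 + sqrt((-11 - 14) - 10893)) = sqrt(14209 + sqrt(-25 - 10893)) = sqrt(14209 + sqrt(-10918)) = sqrt(14209 + I*sqrt(10918))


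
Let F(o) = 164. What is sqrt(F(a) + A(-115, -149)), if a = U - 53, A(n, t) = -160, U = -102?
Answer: 2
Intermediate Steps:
a = -155 (a = -102 - 53 = -155)
sqrt(F(a) + A(-115, -149)) = sqrt(164 - 160) = sqrt(4) = 2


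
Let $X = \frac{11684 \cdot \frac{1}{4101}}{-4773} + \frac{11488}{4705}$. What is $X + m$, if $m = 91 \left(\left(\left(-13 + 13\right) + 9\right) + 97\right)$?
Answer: $\frac{888582957860794}{92096013465} \approx 9648.4$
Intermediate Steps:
$m = 9646$ ($m = 91 \left(\left(0 + 9\right) + 97\right) = 91 \left(9 + 97\right) = 91 \cdot 106 = 9646$)
$X = \frac{224811977404}{92096013465}$ ($X = 11684 \cdot \frac{1}{4101} \left(- \frac{1}{4773}\right) + 11488 \cdot \frac{1}{4705} = \frac{11684}{4101} \left(- \frac{1}{4773}\right) + \frac{11488}{4705} = - \frac{11684}{19574073} + \frac{11488}{4705} = \frac{224811977404}{92096013465} \approx 2.4411$)
$X + m = \frac{224811977404}{92096013465} + 9646 = \frac{888582957860794}{92096013465}$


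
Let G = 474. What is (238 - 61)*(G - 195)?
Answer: 49383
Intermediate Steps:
(238 - 61)*(G - 195) = (238 - 61)*(474 - 195) = 177*279 = 49383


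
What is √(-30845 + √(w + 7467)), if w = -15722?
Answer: √(-30845 + I*√8255) ≈ 0.2587 + 175.63*I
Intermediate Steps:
√(-30845 + √(w + 7467)) = √(-30845 + √(-15722 + 7467)) = √(-30845 + √(-8255)) = √(-30845 + I*√8255)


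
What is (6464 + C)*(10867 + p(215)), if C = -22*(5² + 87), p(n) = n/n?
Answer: 43472000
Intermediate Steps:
p(n) = 1
C = -2464 (C = -22*(25 + 87) = -22*112 = -2464)
(6464 + C)*(10867 + p(215)) = (6464 - 2464)*(10867 + 1) = 4000*10868 = 43472000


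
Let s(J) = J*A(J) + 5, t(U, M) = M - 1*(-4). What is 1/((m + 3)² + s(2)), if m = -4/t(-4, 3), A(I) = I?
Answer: 49/730 ≈ 0.067123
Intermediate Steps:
t(U, M) = 4 + M (t(U, M) = M + 4 = 4 + M)
s(J) = 5 + J² (s(J) = J*J + 5 = J² + 5 = 5 + J²)
m = -4/7 (m = -4/(4 + 3) = -4/7 ≈ -0.57143)
1/((m + 3)² + s(2)) = 1/((-4/7 + 3)² + (5 + 2²)) = 1/((17/7)² + (5 + 4)) = 1/(289/49 + 9) = 1/(730/49) = 49/730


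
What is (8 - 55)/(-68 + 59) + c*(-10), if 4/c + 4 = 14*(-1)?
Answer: 67/9 ≈ 7.4444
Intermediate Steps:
c = -2/9 (c = 4/(-4 + 14*(-1)) = 4/(-4 - 14) = 4/(-18) = 4*(-1/18) = -2/9 ≈ -0.22222)
(8 - 55)/(-68 + 59) + c*(-10) = (8 - 55)/(-68 + 59) - 2/9*(-10) = -47/(-9) + 20/9 = -47*(-1/9) + 20/9 = 47/9 + 20/9 = 67/9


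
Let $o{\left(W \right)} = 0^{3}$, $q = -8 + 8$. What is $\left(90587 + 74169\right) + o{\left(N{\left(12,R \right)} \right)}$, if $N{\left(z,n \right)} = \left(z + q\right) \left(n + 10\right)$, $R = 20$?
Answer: $164756$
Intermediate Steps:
$q = 0$
$N{\left(z,n \right)} = z \left(10 + n\right)$ ($N{\left(z,n \right)} = \left(z + 0\right) \left(n + 10\right) = z \left(10 + n\right)$)
$o{\left(W \right)} = 0$
$\left(90587 + 74169\right) + o{\left(N{\left(12,R \right)} \right)} = \left(90587 + 74169\right) + 0 = 164756 + 0 = 164756$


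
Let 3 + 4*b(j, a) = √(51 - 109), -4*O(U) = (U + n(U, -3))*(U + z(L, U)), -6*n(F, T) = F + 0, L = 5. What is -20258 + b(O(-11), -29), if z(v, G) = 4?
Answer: -81035/4 + I*√58/4 ≈ -20259.0 + 1.9039*I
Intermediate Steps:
n(F, T) = -F/6 (n(F, T) = -(F + 0)/6 = -F/6)
O(U) = -5*U*(4 + U)/24 (O(U) = -(U - U/6)*(U + 4)/4 = -5*U/6*(4 + U)/4 = -5*U*(4 + U)/24)
b(j, a) = -¾ + I*√58/4 (b(j, a) = -¾ + √(51 - 109)/4 = -¾ + √(-58)/4 = -¾ + (I*√58)/4 = -¾ + I*√58/4)
-20258 + b(O(-11), -29) = -20258 + (-¾ + I*√58/4) = -81035/4 + I*√58/4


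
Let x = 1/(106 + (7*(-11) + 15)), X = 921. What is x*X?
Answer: 921/44 ≈ 20.932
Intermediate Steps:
x = 1/44 (x = 1/(106 + (-77 + 15)) = 1/(106 - 62) = 1/44 ≈ 0.022727)
x*X = (1/44)*921 = 921/44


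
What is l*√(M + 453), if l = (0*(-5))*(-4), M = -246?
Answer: 0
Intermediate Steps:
l = 0 (l = 0*(-4) = 0)
l*√(M + 453) = 0*√(-246 + 453) = 0*√207 = 0*(3*√23) = 0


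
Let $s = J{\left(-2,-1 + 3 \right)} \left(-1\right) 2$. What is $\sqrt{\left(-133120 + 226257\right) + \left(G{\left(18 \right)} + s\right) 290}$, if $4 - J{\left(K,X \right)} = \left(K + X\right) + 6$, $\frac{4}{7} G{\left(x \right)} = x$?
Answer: $2 \sqrt{25858} \approx 321.61$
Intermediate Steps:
$G{\left(x \right)} = \frac{7 x}{4}$
$J{\left(K,X \right)} = -2 - K - X$ ($J{\left(K,X \right)} = 4 - \left(\left(K + X\right) + 6\right) = 4 - \left(6 + K + X\right) = -2 - K - X$)
$s = 4$ ($s = \left(-2 - -2 - \left(-1 + 3\right)\right) \left(-1\right) 2 = \left(-2 + 2 - 2\right) \left(-1\right) 2 = \left(-2\right) \left(-1\right) 2 = 2 \cdot 2 = 4$)
$\sqrt{\left(-133120 + 226257\right) + \left(G{\left(18 \right)} + s\right) 290} = \sqrt{\left(-133120 + 226257\right) + \left(\frac{7}{4} \cdot 18 + 4\right) 290} = \sqrt{93137 + \left(\frac{63}{2} + 4\right) 290} = \sqrt{93137 + \frac{71}{2} \cdot 290} = \sqrt{93137 + 10295} = \sqrt{103432} = 2 \sqrt{25858}$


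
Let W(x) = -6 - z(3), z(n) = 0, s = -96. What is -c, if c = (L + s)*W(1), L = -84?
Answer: -1080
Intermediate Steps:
W(x) = -6 (W(x) = -6 - 1*0 = -6 + 0 = -6)
c = 1080 (c = (-84 - 96)*(-6) = -180*(-6) = 1080)
-c = -1*1080 = -1080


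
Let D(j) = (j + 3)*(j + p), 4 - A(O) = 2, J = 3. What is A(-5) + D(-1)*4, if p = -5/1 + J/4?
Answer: -40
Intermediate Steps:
A(O) = 2 (A(O) = 4 - 1*2 = 4 - 2 = 2)
p = -17/4 (p = -5/1 + 3/4 = -5*1 + 3*(1/4) = -5 + 3/4 = -17/4 ≈ -4.2500)
D(j) = (3 + j)*(-17/4 + j) (D(j) = (j + 3)*(j - 17/4) = (3 + j)*(-17/4 + j))
A(-5) + D(-1)*4 = 2 + (-51/4 + (-1)**2 - 5/4*(-1))*4 = 2 + (-51/4 + 1 + 5/4)*4 = 2 - 21/2*4 = 2 - 42 = -40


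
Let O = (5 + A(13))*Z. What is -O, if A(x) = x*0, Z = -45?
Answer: 225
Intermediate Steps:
A(x) = 0
O = -225 (O = (5 + 0)*(-45) = 5*(-45) = -225)
-O = -1*(-225) = 225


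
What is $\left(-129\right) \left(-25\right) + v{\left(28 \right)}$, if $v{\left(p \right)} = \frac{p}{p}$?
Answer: $3226$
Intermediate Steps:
$v{\left(p \right)} = 1$
$\left(-129\right) \left(-25\right) + v{\left(28 \right)} = \left(-129\right) \left(-25\right) + 1 = 3225 + 1 = 3226$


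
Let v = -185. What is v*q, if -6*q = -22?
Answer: -2035/3 ≈ -678.33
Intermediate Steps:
q = 11/3 (q = -1/6*(-22) = 11/3 ≈ 3.6667)
v*q = -185*11/3 = -2035/3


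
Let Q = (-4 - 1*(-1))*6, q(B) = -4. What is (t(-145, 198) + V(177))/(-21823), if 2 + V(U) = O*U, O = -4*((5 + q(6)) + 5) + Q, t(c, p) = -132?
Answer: 7568/21823 ≈ 0.34679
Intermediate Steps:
Q = -18 (Q = (-4 + 1)*6 = -3*6 = -18)
O = -42 (O = -4*((5 - 4) + 5) - 18 = -4*(1 + 5) - 18 = -4*6 - 18 = -24 - 18 = -42)
V(U) = -2 - 42*U
(t(-145, 198) + V(177))/(-21823) = (-132 + (-2 - 42*177))/(-21823) = (-132 + (-2 - 7434))*(-1/21823) = (-132 - 7436)*(-1/21823) = -7568*(-1/21823) = 7568/21823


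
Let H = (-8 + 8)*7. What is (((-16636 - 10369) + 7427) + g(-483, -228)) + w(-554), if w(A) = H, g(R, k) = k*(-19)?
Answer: -15246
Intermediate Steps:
H = 0 (H = 0*7 = 0)
g(R, k) = -19*k
w(A) = 0
(((-16636 - 10369) + 7427) + g(-483, -228)) + w(-554) = (((-16636 - 10369) + 7427) - 19*(-228)) + 0 = ((-27005 + 7427) + 4332) + 0 = (-19578 + 4332) + 0 = -15246 + 0 = -15246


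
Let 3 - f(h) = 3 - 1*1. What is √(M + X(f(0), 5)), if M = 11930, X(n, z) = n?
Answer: √11931 ≈ 109.23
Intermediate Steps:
f(h) = 1 (f(h) = 3 - (3 - 1*1) = 3 - (3 - 1) = 3 - 1*2 = 3 - 2 = 1)
√(M + X(f(0), 5)) = √(11930 + 1) = √11931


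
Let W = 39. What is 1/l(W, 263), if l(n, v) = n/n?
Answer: 1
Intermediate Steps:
l(n, v) = 1
1/l(W, 263) = 1/1 = 1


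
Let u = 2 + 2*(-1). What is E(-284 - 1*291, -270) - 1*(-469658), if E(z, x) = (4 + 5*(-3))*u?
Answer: 469658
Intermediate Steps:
u = 0 (u = 2 - 2 = 0)
E(z, x) = 0 (E(z, x) = (4 + 5*(-3))*0 = (4 - 15)*0 = -11*0 = 0)
E(-284 - 1*291, -270) - 1*(-469658) = 0 - 1*(-469658) = 0 + 469658 = 469658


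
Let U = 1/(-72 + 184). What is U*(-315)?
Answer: -45/16 ≈ -2.8125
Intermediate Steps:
U = 1/112 ≈ 0.0089286
U*(-315) = (1/112)*(-315) = -45/16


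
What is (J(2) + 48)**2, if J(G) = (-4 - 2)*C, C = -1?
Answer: 2916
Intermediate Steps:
J(G) = 6 (J(G) = (-4 - 2)*(-1) = -6*(-1) = 6)
(J(2) + 48)**2 = (6 + 48)**2 = 54**2 = 2916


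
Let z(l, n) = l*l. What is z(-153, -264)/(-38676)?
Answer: -7803/12892 ≈ -0.60526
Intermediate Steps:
z(l, n) = l²
z(-153, -264)/(-38676) = (-153)²/(-38676) = 23409*(-1/38676) = -7803/12892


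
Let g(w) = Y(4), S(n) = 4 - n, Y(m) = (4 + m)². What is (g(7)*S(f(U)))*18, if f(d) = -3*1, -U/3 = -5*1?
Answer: 8064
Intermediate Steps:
U = 15 (U = -(-15) = -3*(-5) = 15)
f(d) = -3
g(w) = 64 (g(w) = (4 + 4)² = 8² = 64)
(g(7)*S(f(U)))*18 = (64*(4 - 1*(-3)))*18 = (64*(4 + 3))*18 = (64*7)*18 = 448*18 = 8064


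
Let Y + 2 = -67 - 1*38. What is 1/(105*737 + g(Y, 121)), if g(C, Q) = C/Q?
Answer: 121/9363478 ≈ 1.2923e-5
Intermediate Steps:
Y = -107 (Y = -2 + (-67 - 1*38) = -2 + (-67 - 38) = -2 - 105 = -107)
1/(105*737 + g(Y, 121)) = 1/(105*737 - 107/121) = 1/(77385 - 107*1/121) = 1/(77385 - 107/121) = 1/(9363478/121) = 121/9363478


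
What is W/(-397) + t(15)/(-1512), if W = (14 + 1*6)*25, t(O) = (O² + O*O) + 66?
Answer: -80071/50022 ≈ -1.6007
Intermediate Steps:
t(O) = 66 + 2*O² (t(O) = (O² + O²) + 66 = 2*O² + 66 = 66 + 2*O²)
W = 500 (W = (14 + 6)*25 = 20*25 = 500)
W/(-397) + t(15)/(-1512) = 500/(-397) + (66 + 2*15²)/(-1512) = 500*(-1/397) + (66 + 2*225)*(-1/1512) = -500/397 + (66 + 450)*(-1/1512) = -500/397 + 516*(-1/1512) = -500/397 - 43/126 = -80071/50022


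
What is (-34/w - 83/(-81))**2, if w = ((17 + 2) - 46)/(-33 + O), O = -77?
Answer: 124032769/6561 ≈ 18905.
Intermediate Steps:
w = 27/110 (w = ((17 + 2) - 46)/(-33 - 77) = (19 - 46)/(-110) = -27*(-1/110) = 27/110 ≈ 0.24545)
(-34/w - 83/(-81))**2 = (-34/27/110 - 83/(-81))**2 = (-34*110/27 - 83*(-1/81))**2 = (-3740/27 + 83/81)**2 = (-11137/81)**2 = 124032769/6561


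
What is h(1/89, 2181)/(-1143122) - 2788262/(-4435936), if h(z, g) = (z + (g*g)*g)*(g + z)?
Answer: -198760545289909322670789/10041483447748208 ≈ -1.9794e+7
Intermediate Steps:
h(z, g) = (g + z)*(z + g³) (h(z, g) = (z + g²*g)*(g + z) = (z + g³)*(g + z) = (g + z)*(z + g³))
h(1/89, 2181)/(-1143122) - 2788262/(-4435936) = (2181⁴ + (1/89)² + 2181/89 + 2181³/89)/(-1143122) - 2788262/(-4435936) = (22626775211121 + (1/89)² + 2181*(1/89) + (1/89)*10374495741)*(-1/1143122) - 2788262*(-1/4435936) = (22626775211121 + 1/7921 + 2181/89 + 10374495741/89)*(-1/1143122) + 1394131/2217968 = (179227609777604500/7921)*(-1/1143122) + 1394131/2217968 = -89613804888802250/4527334681 + 1394131/2217968 = -198760545289909322670789/10041483447748208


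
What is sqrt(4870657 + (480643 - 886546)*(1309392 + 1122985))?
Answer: I*sqrt(987304250774) ≈ 9.9363e+5*I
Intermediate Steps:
sqrt(4870657 + (480643 - 886546)*(1309392 + 1122985)) = sqrt(4870657 - 405903*2432377) = sqrt(4870657 - 987309121431) = sqrt(-987304250774) = I*sqrt(987304250774)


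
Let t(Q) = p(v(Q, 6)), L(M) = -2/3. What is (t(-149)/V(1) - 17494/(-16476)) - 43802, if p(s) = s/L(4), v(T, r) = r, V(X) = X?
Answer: -360906271/8238 ≈ -43810.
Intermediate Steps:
L(M) = -2/3 (L(M) = -2*1/3 = -2/3)
p(s) = -3*s/2 (p(s) = s/(-2/3) = s*(-3/2) = -3*s/2)
t(Q) = -9 (t(Q) = -3/2*6 = -9)
(t(-149)/V(1) - 17494/(-16476)) - 43802 = (-9/1 - 17494/(-16476)) - 43802 = (-9*1 - 17494*(-1/16476)) - 43802 = (-9 + 8747/8238) - 43802 = -65395/8238 - 43802 = -360906271/8238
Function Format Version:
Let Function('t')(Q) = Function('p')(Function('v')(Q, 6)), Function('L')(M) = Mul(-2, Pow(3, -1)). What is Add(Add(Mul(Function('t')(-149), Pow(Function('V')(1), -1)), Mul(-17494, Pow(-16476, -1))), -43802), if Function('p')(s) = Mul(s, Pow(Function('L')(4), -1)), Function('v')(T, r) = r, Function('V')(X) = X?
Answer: Rational(-360906271, 8238) ≈ -43810.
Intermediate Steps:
Function('L')(M) = Rational(-2, 3) (Function('L')(M) = Mul(-2, Rational(1, 3)) = Rational(-2, 3))
Function('p')(s) = Mul(Rational(-3, 2), s) (Function('p')(s) = Mul(s, Pow(Rational(-2, 3), -1)) = Mul(s, Rational(-3, 2)) = Mul(Rational(-3, 2), s))
Function('t')(Q) = -9 (Function('t')(Q) = Mul(Rational(-3, 2), 6) = -9)
Add(Add(Mul(Function('t')(-149), Pow(Function('V')(1), -1)), Mul(-17494, Pow(-16476, -1))), -43802) = Add(Add(Mul(-9, Pow(1, -1)), Mul(-17494, Pow(-16476, -1))), -43802) = Add(Add(Mul(-9, 1), Mul(-17494, Rational(-1, 16476))), -43802) = Add(Add(-9, Rational(8747, 8238)), -43802) = Add(Rational(-65395, 8238), -43802) = Rational(-360906271, 8238)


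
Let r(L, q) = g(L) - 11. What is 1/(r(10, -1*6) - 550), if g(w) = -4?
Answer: -1/565 ≈ -0.0017699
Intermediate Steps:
r(L, q) = -15 (r(L, q) = -4 - 11 = -15)
1/(r(10, -1*6) - 550) = 1/(-15 - 550) = 1/(-565) = -1/565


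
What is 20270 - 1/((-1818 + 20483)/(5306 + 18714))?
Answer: 75663106/3733 ≈ 20269.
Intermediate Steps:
20270 - 1/((-1818 + 20483)/(5306 + 18714)) = 20270 - 1/(18665/24020) = 20270 - 1/(18665*(1/24020)) = 20270 - 1/3733/4804 = 20270 - 1*4804/3733 = 20270 - 4804/3733 = 75663106/3733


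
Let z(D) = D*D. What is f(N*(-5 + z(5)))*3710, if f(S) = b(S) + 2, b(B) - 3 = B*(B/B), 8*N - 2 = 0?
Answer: 37100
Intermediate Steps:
N = ¼ (N = ¼ + (⅛)*0 = ¼ + 0 = ¼ ≈ 0.25000)
z(D) = D²
b(B) = 3 + B (b(B) = 3 + B*(B/B) = 3 + B*1 = 3 + B)
f(S) = 5 + S (f(S) = (3 + S) + 2 = 5 + S)
f(N*(-5 + z(5)))*3710 = (5 + (-5 + 5²)/4)*3710 = (5 + (-5 + 25)/4)*3710 = (5 + (¼)*20)*3710 = (5 + 5)*3710 = 10*3710 = 37100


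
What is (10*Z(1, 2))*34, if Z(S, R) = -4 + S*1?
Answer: -1020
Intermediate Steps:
Z(S, R) = -4 + S
(10*Z(1, 2))*34 = (10*(-4 + 1))*34 = (10*(-3))*34 = -30*34 = -1020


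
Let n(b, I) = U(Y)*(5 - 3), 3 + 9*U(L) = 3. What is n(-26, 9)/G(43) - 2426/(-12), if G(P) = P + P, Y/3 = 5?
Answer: 1213/6 ≈ 202.17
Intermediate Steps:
Y = 15 (Y = 3*5 = 15)
G(P) = 2*P
U(L) = 0 (U(L) = -1/3 + (1/9)*3 = -1/3 + 1/3 = 0)
n(b, I) = 0 (n(b, I) = 0*(5 - 3) = 0*2 = 0)
n(-26, 9)/G(43) - 2426/(-12) = 0/((2*43)) - 2426/(-12) = 0/86 - 2426*(-1/12) = 0*(1/86) + 1213/6 = 0 + 1213/6 = 1213/6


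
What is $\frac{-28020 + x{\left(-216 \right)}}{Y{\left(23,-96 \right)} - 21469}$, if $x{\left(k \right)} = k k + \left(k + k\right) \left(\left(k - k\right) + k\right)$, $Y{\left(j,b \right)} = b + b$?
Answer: $- \frac{111948}{21661} \approx -5.1682$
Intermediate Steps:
$Y{\left(j,b \right)} = 2 b$
$x{\left(k \right)} = 3 k^{2}$ ($x{\left(k \right)} = k^{2} + 2 k \left(0 + k\right) = k^{2} + 2 k k = k^{2} + 2 k^{2} = 3 k^{2}$)
$\frac{-28020 + x{\left(-216 \right)}}{Y{\left(23,-96 \right)} - 21469} = \frac{-28020 + 3 \left(-216\right)^{2}}{2 \left(-96\right) - 21469} = \frac{-28020 + 3 \cdot 46656}{-192 - 21469} = \frac{-28020 + 139968}{-21661} = 111948 \left(- \frac{1}{21661}\right) = - \frac{111948}{21661}$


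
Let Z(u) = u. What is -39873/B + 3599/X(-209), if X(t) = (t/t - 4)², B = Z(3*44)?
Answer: 38737/396 ≈ 97.821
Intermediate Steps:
B = 132 (B = 3*44 = 132)
X(t) = 9 (X(t) = (1 - 4)² = (-3)² = 9)
-39873/B + 3599/X(-209) = -39873/132 + 3599/9 = -39873*1/132 + 3599*(⅑) = -13291/44 + 3599/9 = 38737/396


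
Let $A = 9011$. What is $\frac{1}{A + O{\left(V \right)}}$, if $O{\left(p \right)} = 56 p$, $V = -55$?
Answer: $\frac{1}{5931} \approx 0.00016861$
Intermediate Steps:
$\frac{1}{A + O{\left(V \right)}} = \frac{1}{9011 + 56 \left(-55\right)} = \frac{1}{9011 - 3080} = \frac{1}{5931}$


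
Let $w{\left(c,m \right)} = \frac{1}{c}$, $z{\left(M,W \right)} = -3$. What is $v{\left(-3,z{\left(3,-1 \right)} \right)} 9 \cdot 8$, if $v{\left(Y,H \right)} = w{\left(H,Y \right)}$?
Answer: $-24$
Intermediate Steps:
$v{\left(Y,H \right)} = \frac{1}{H}$
$v{\left(-3,z{\left(3,-1 \right)} \right)} 9 \cdot 8 = \frac{1}{-3} \cdot 9 \cdot 8 = \left(- \frac{1}{3}\right) 9 \cdot 8 = \left(-3\right) 8 = -24$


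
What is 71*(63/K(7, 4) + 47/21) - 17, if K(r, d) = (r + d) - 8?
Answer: 34291/21 ≈ 1632.9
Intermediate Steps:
K(r, d) = -8 + d + r (K(r, d) = (d + r) - 8 = -8 + d + r)
71*(63/K(7, 4) + 47/21) - 17 = 71*(63/(-8 + 4 + 7) + 47/21) - 17 = 71*(63/3 + 47*(1/21)) - 17 = 71*(63*(⅓) + 47/21) - 17 = 71*(21 + 47/21) - 17 = 71*(488/21) - 17 = 34648/21 - 17 = 34291/21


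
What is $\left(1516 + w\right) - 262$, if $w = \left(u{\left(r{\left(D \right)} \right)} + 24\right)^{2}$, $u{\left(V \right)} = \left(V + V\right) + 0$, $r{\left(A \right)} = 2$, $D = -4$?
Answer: $2038$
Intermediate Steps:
$u{\left(V \right)} = 2 V$ ($u{\left(V \right)} = 2 V + 0 = 2 V$)
$w = 784$ ($w = \left(2 \cdot 2 + 24\right)^{2} = \left(4 + 24\right)^{2} = 28^{2} = 784$)
$\left(1516 + w\right) - 262 = \left(1516 + 784\right) - 262 = 2300 - 262 = 2038$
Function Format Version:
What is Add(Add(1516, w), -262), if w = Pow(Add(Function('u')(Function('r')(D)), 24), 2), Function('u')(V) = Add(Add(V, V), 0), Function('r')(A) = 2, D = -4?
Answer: 2038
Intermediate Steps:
Function('u')(V) = Mul(2, V) (Function('u')(V) = Add(Mul(2, V), 0) = Mul(2, V))
w = 784 (w = Pow(Add(Mul(2, 2), 24), 2) = Pow(Add(4, 24), 2) = Pow(28, 2) = 784)
Add(Add(1516, w), -262) = Add(Add(1516, 784), -262) = Add(2300, -262) = 2038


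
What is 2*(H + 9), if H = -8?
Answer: 2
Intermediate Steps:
2*(H + 9) = 2*(-8 + 9) = 2*1 = 2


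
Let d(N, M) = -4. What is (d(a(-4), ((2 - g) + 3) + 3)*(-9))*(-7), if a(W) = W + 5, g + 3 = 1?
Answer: -252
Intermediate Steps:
g = -2 (g = -3 + 1 = -2)
a(W) = 5 + W
(d(a(-4), ((2 - g) + 3) + 3)*(-9))*(-7) = -4*(-9)*(-7) = 36*(-7) = -252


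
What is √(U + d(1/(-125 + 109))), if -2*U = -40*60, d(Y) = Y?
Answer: √19199/4 ≈ 34.640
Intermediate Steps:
U = 1200 (U = -(-20)*60 = -½*(-2400) = 1200)
√(U + d(1/(-125 + 109))) = √(1200 + 1/(-125 + 109)) = √(1200 + 1/(-16)) = √(1200 - 1/16) = √(19199/16) = √19199/4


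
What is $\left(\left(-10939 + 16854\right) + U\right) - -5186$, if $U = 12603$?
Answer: $23704$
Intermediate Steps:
$\left(\left(-10939 + 16854\right) + U\right) - -5186 = \left(\left(-10939 + 16854\right) + 12603\right) - -5186 = \left(5915 + 12603\right) + 5186 = 18518 + 5186 = 23704$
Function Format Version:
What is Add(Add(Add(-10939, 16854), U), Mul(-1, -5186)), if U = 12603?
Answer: 23704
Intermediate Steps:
Add(Add(Add(-10939, 16854), U), Mul(-1, -5186)) = Add(Add(Add(-10939, 16854), 12603), Mul(-1, -5186)) = Add(Add(5915, 12603), 5186) = Add(18518, 5186) = 23704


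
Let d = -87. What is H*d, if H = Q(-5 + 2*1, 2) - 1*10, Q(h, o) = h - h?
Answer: 870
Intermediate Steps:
Q(h, o) = 0
H = -10 (H = 0 - 1*10 = 0 - 10 = -10)
H*d = -10*(-87) = 870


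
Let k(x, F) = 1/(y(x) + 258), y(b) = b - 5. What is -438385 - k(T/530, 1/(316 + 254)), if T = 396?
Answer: -29478322820/67243 ≈ -4.3839e+5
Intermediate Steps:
y(b) = -5 + b
k(x, F) = 1/(253 + x) (k(x, F) = 1/((-5 + x) + 258) = 1/(253 + x))
-438385 - k(T/530, 1/(316 + 254)) = -438385 - 1/(253 + 396/530) = -438385 - 1/(253 + 396*(1/530)) = -438385 - 1/(253 + 198/265) = -438385 - 1/67243/265 = -438385 - 1*265/67243 = -438385 - 265/67243 = -29478322820/67243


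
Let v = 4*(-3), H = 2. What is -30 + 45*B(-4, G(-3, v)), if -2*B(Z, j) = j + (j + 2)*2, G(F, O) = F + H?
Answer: -105/2 ≈ -52.500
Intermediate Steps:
v = -12
G(F, O) = 2 + F (G(F, O) = F + 2 = 2 + F)
B(Z, j) = -2 - 3*j/2 (B(Z, j) = -(j + (j + 2)*2)/2 = -(j + (2 + j)*2)/2 = -(j + (4 + 2*j))/2 = -(4 + 3*j)/2 = -2 - 3*j/2)
-30 + 45*B(-4, G(-3, v)) = -30 + 45*(-2 - 3*(2 - 3)/2) = -30 + 45*(-2 - 3/2*(-1)) = -30 + 45*(-2 + 3/2) = -30 + 45*(-1/2) = -30 - 45/2 = -105/2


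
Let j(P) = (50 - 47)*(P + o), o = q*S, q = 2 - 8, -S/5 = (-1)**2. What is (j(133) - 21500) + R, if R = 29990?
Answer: 8979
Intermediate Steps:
S = -5 (S = -5*(-1)**2 = -5*1 = -5)
q = -6
o = 30 (o = -6*(-5) = 30)
j(P) = 90 + 3*P (j(P) = (50 - 47)*(P + 30) = 3*(30 + P) = 90 + 3*P)
(j(133) - 21500) + R = ((90 + 3*133) - 21500) + 29990 = ((90 + 399) - 21500) + 29990 = (489 - 21500) + 29990 = -21011 + 29990 = 8979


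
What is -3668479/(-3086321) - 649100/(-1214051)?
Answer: 6457051559529/3746951096371 ≈ 1.7233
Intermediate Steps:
-3668479/(-3086321) - 649100/(-1214051) = -3668479*(-1/3086321) - 649100*(-1/1214051) = 3668479/3086321 + 649100/1214051 = 6457051559529/3746951096371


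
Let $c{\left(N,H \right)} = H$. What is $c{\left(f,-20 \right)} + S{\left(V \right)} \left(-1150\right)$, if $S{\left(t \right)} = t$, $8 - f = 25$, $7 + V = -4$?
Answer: $12630$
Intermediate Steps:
$V = -11$ ($V = -7 - 4 = -11$)
$f = -17$ ($f = 8 - 25 = -17$)
$c{\left(f,-20 \right)} + S{\left(V \right)} \left(-1150\right) = -20 - -12650 = -20 + 12650 = 12630$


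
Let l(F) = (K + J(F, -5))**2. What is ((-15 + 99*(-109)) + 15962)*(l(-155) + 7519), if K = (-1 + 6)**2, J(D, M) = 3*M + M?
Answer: 38896864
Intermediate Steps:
J(D, M) = 4*M
K = 25 (K = 5**2 = 25)
l(F) = 25 (l(F) = (25 + 4*(-5))**2 = (25 - 20)**2 = 5**2 = 25)
((-15 + 99*(-109)) + 15962)*(l(-155) + 7519) = ((-15 + 99*(-109)) + 15962)*(25 + 7519) = ((-15 - 10791) + 15962)*7544 = (-10806 + 15962)*7544 = 5156*7544 = 38896864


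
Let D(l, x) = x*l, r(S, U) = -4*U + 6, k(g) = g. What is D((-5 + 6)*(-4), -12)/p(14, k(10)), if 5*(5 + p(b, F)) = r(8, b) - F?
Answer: -48/17 ≈ -2.8235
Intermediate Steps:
r(S, U) = 6 - 4*U
D(l, x) = l*x
p(b, F) = -19/5 - 4*b/5 - F/5 (p(b, F) = -5 + ((6 - 4*b) - F)/5 = -5 + (6 - F - 4*b)/5 = -5 + (6/5 - 4*b/5 - F/5) = -19/5 - 4*b/5 - F/5)
D((-5 + 6)*(-4), -12)/p(14, k(10)) = (((-5 + 6)*(-4))*(-12))/(-19/5 - ⅘*14 - ⅕*10) = ((1*(-4))*(-12))/(-19/5 - 56/5 - 2) = -4*(-12)/(-17) = 48*(-1/17) = -48/17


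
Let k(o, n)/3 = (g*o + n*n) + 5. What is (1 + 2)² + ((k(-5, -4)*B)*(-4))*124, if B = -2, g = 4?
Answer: 2985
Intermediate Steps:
k(o, n) = 15 + 3*n² + 12*o (k(o, n) = 3*((4*o + n*n) + 5) = 3*((4*o + n²) + 5) = 3*((n² + 4*o) + 5) = 3*(5 + n² + 4*o) = 15 + 3*n² + 12*o)
(1 + 2)² + ((k(-5, -4)*B)*(-4))*124 = (1 + 2)² + (((15 + 3*(-4)² + 12*(-5))*(-2))*(-4))*124 = 3² + (((15 + 3*16 - 60)*(-2))*(-4))*124 = 9 + (((15 + 48 - 60)*(-2))*(-4))*124 = 9 + ((3*(-2))*(-4))*124 = 9 - 6*(-4)*124 = 9 + 24*124 = 9 + 2976 = 2985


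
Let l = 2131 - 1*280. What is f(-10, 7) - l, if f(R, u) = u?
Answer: -1844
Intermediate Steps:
l = 1851 (l = 2131 - 280 = 1851)
f(-10, 7) - l = 7 - 1*1851 = 7 - 1851 = -1844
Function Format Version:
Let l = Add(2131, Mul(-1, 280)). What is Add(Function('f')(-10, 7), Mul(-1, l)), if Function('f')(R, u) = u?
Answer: -1844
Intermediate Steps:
l = 1851 (l = Add(2131, -280) = 1851)
Add(Function('f')(-10, 7), Mul(-1, l)) = Add(7, Mul(-1, 1851)) = Add(7, -1851) = -1844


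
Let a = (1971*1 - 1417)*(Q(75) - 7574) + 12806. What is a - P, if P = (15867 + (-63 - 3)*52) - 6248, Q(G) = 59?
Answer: -4156691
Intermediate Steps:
a = -4150504 (a = (1971*1 - 1417)*(59 - 7574) + 12806 = (1971 - 1417)*(-7515) + 12806 = 554*(-7515) + 12806 = -4163310 + 12806 = -4150504)
P = 6187 (P = (15867 - 66*52) - 6248 = (15867 - 3432) - 6248 = 12435 - 6248 = 6187)
a - P = -4150504 - 1*6187 = -4150504 - 6187 = -4156691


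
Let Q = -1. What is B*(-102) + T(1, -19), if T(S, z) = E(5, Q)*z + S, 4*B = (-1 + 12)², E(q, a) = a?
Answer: -6131/2 ≈ -3065.5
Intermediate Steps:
B = 121/4 (B = (-1 + 12)²/4 = (¼)*11² = (¼)*121 = 121/4 ≈ 30.250)
T(S, z) = S - z (T(S, z) = -z + S = S - z)
B*(-102) + T(1, -19) = (121/4)*(-102) + (1 - 1*(-19)) = -6171/2 + (1 + 19) = -6171/2 + 20 = -6131/2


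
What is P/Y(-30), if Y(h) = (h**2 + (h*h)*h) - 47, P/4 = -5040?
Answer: 20160/26147 ≈ 0.77103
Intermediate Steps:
P = -20160 (P = 4*(-5040) = -20160)
Y(h) = -47 + h**2 + h**3 (Y(h) = (h**2 + h**2*h) - 47 = (h**2 + h**3) - 47 = -47 + h**2 + h**3)
P/Y(-30) = -20160/(-47 + (-30)**2 + (-30)**3) = -20160/(-47 + 900 - 27000) = -20160/(-26147) = -20160*(-1/26147) = 20160/26147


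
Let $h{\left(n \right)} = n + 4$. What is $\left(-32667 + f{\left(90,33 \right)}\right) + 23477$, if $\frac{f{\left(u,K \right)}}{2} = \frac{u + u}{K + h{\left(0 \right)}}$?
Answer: $- \frac{339670}{37} \approx -9180.3$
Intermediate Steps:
$h{\left(n \right)} = 4 + n$
$f{\left(u,K \right)} = \frac{4 u}{4 + K}$ ($f{\left(u,K \right)} = 2 \frac{u + u}{K + \left(4 + 0\right)} = 2 \frac{2 u}{K + 4} = 2 \frac{2 u}{4 + K} = \frac{4 u}{4 + K}$)
$\left(-32667 + f{\left(90,33 \right)}\right) + 23477 = \left(-32667 + 4 \cdot 90 \frac{1}{4 + 33}\right) + 23477 = \left(-32667 + 4 \cdot 90 \cdot \frac{1}{37}\right) + 23477 = \left(-32667 + \frac{360}{37}\right) + 23477 = - \frac{1208319}{37} + 23477 = - \frac{339670}{37}$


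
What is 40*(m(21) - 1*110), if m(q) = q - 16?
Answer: -4200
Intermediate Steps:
m(q) = -16 + q
40*(m(21) - 1*110) = 40*((-16 + 21) - 1*110) = 40*(5 - 110) = 40*(-105) = -4200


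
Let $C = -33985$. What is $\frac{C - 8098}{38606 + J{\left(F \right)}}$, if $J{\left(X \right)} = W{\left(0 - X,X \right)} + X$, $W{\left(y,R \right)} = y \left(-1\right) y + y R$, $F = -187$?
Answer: $\frac{42083}{31519} \approx 1.3352$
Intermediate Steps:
$W{\left(y,R \right)} = - y^{2} + R y$ ($W{\left(y,R \right)} = - y y + R y = - y^{2} + R y$)
$J{\left(X \right)} = X - 2 X^{2}$ ($J{\left(X \right)} = \left(0 - X\right) \left(X - \left(0 - X\right)\right) + X = - X \left(X - - X\right) + X = - X \left(X + X\right) + X = - X 2 X + X = - 2 X^{2} + X = X - 2 X^{2}$)
$\frac{C - 8098}{38606 + J{\left(F \right)}} = \frac{-33985 - 8098}{38606 - 187 \left(1 - -374\right)} = - \frac{42083}{38606 - 187 \left(1 + 374\right)} = - \frac{42083}{38606 - 70125} = - \frac{42083}{-31519} = \left(-42083\right) \left(- \frac{1}{31519}\right) = \frac{42083}{31519}$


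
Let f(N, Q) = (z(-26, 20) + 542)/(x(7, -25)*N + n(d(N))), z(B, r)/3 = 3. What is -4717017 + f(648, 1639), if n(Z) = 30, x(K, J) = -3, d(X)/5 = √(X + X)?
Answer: -311323141/66 ≈ -4.7170e+6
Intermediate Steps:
d(X) = 5*√2*√X (d(X) = 5*√(X + X) = 5*√(2*X) = 5*(√2*√X) = 5*√2*√X)
z(B, r) = 9 (z(B, r) = 3*3 = 9)
f(N, Q) = 551/(30 - 3*N) (f(N, Q) = (9 + 542)/(-3*N + 30) = 551/(30 - 3*N))
-4717017 + f(648, 1639) = -4717017 + 551/(3*(10 - 1*648)) = -4717017 + 551/(3*(10 - 648)) = -4717017 + (551/3)/(-638) = -4717017 + (551/3)*(-1/638) = -4717017 - 19/66 = -311323141/66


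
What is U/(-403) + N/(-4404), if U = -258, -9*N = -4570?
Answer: 4192189/7986654 ≈ 0.52490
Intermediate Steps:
N = 4570/9 (N = -⅑*(-4570) = 4570/9 ≈ 507.78)
U/(-403) + N/(-4404) = -258/(-403) + (4570/9)/(-4404) = -258*(-1/403) + (4570/9)*(-1/4404) = 258/403 - 2285/19818 = 4192189/7986654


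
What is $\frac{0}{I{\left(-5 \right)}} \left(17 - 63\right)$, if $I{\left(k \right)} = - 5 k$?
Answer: $0$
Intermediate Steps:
$\frac{0}{I{\left(-5 \right)}} \left(17 - 63\right) = \frac{0}{\left(-5\right) \left(-5\right)} \left(17 - 63\right) = \frac{0}{25} \left(-46\right) = 0 \cdot \frac{1}{25} \left(-46\right) = 0 \left(-46\right) = 0$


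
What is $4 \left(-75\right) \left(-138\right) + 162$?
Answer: $41562$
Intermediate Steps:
$4 \left(-75\right) \left(-138\right) + 162 = \left(-300\right) \left(-138\right) + 162 = 41400 + 162 = 41562$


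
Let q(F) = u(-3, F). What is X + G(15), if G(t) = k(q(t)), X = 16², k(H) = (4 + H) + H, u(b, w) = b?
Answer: 254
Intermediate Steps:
q(F) = -3
k(H) = 4 + 2*H
X = 256
G(t) = -2 (G(t) = 4 + 2*(-3) = 4 - 6 = -2)
X + G(15) = 256 - 2 = 254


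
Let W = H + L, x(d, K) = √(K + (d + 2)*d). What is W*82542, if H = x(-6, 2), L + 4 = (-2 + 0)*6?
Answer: -1320672 + 82542*√26 ≈ -8.9979e+5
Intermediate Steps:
x(d, K) = √(K + d*(2 + d)) (x(d, K) = √(K + (2 + d)*d) = √(K + d*(2 + d)))
L = -16 (L = -4 + (-2 + 0)*6 = -4 - 2*6 = -4 - 12 = -16)
H = √26 (H = √(2 + (-6)² + 2*(-6)) = √(2 + 36 - 12) = √26 ≈ 5.0990)
W = -16 + √26 (W = √26 - 16 = -16 + √26 ≈ -10.901)
W*82542 = (-16 + √26)*82542 = -1320672 + 82542*√26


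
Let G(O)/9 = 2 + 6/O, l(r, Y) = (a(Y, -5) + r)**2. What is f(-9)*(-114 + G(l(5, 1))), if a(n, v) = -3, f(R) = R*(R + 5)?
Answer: -2970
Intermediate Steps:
f(R) = R*(5 + R)
l(r, Y) = (-3 + r)**2
G(O) = 18 + 54/O (G(O) = 9*(2 + 6/O) = 18 + 54/O)
f(-9)*(-114 + G(l(5, 1))) = (-9*(5 - 9))*(-114 + (18 + 54/((-3 + 5)**2))) = (-9*(-4))*(-114 + (18 + 54/(2**2))) = 36*(-114 + (18 + 54/4)) = 36*(-114 + (18 + 54*(1/4))) = 36*(-114 + (18 + 27/2)) = 36*(-114 + 63/2) = 36*(-165/2) = -2970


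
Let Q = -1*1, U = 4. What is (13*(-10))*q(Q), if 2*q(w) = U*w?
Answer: 260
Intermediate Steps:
Q = -1
q(w) = 2*w (q(w) = (4*w)/2 = 2*w)
(13*(-10))*q(Q) = (13*(-10))*(2*(-1)) = -130*(-2) = 260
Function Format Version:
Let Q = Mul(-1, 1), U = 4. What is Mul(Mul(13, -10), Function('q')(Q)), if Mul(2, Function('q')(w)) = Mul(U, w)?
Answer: 260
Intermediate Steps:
Q = -1
Function('q')(w) = Mul(2, w) (Function('q')(w) = Mul(Rational(1, 2), Mul(4, w)) = Mul(2, w))
Mul(Mul(13, -10), Function('q')(Q)) = Mul(Mul(13, -10), Mul(2, -1)) = Mul(-130, -2) = 260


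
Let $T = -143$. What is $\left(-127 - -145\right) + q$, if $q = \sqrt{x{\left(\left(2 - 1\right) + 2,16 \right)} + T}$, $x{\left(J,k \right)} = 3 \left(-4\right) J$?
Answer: $18 + i \sqrt{179} \approx 18.0 + 13.379 i$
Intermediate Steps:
$x{\left(J,k \right)} = - 12 J$
$q = i \sqrt{179}$ ($q = \sqrt{- 12 \left(\left(2 - 1\right) + 2\right) - 143} = \sqrt{- 12 \left(1 + 2\right) - 143} = \sqrt{\left(-12\right) 3 - 143} = \sqrt{-36 - 143} = \sqrt{-179} = i \sqrt{179} \approx 13.379 i$)
$\left(-127 - -145\right) + q = \left(-127 - -145\right) + i \sqrt{179} = \left(-127 + 145\right) + i \sqrt{179} = 18 + i \sqrt{179}$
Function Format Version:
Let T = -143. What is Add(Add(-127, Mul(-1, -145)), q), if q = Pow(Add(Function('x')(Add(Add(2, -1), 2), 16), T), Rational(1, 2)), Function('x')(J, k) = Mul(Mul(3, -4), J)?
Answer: Add(18, Mul(I, Pow(179, Rational(1, 2)))) ≈ Add(18.000, Mul(13.379, I))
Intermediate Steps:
Function('x')(J, k) = Mul(-12, J)
q = Mul(I, Pow(179, Rational(1, 2))) (q = Pow(Add(Mul(-12, Add(Add(2, -1), 2)), -143), Rational(1, 2)) = Pow(Add(Mul(-12, Add(1, 2)), -143), Rational(1, 2)) = Pow(Add(Mul(-12, 3), -143), Rational(1, 2)) = Pow(Add(-36, -143), Rational(1, 2)) = Pow(-179, Rational(1, 2)) = Mul(I, Pow(179, Rational(1, 2))) ≈ Mul(13.379, I))
Add(Add(-127, Mul(-1, -145)), q) = Add(Add(-127, Mul(-1, -145)), Mul(I, Pow(179, Rational(1, 2)))) = Add(Add(-127, 145), Mul(I, Pow(179, Rational(1, 2)))) = Add(18, Mul(I, Pow(179, Rational(1, 2))))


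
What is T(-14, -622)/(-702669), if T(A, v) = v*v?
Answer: -386884/702669 ≈ -0.55059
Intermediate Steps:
T(A, v) = v**2
T(-14, -622)/(-702669) = (-622)**2/(-702669) = 386884*(-1/702669) = -386884/702669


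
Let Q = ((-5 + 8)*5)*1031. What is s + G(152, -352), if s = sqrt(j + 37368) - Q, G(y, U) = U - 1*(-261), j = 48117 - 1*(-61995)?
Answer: -15556 + 2*sqrt(36870) ≈ -15172.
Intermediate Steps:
j = 110112 (j = 48117 + 61995 = 110112)
Q = 15465 (Q = (3*5)*1031 = 15*1031 = 15465)
G(y, U) = 261 + U (G(y, U) = U + 261 = 261 + U)
s = -15465 + 2*sqrt(36870) (s = sqrt(110112 + 37368) - 1*15465 = sqrt(147480) - 15465 = 2*sqrt(36870) - 15465 = -15465 + 2*sqrt(36870) ≈ -15081.)
s + G(152, -352) = (-15465 + 2*sqrt(36870)) + (261 - 352) = (-15465 + 2*sqrt(36870)) - 91 = -15556 + 2*sqrt(36870)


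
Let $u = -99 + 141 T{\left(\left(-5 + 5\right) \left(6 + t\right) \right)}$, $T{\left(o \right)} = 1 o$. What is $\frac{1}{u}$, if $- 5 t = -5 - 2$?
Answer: $- \frac{1}{99} \approx -0.010101$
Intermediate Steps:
$t = \frac{7}{5}$ ($t = - \frac{-5 - 2}{5} = \left(- \frac{1}{5}\right) \left(-7\right) = \frac{7}{5} \approx 1.4$)
$T{\left(o \right)} = o$
$u = -99$ ($u = -99 + 141 \left(-5 + 5\right) \left(6 + \frac{7}{5}\right) = -99 + 141 \cdot 0 \cdot \frac{37}{5} = -99 + 141 \cdot 0 = -99 + 0 = -99$)
$\frac{1}{u} = \frac{1}{-99} = - \frac{1}{99}$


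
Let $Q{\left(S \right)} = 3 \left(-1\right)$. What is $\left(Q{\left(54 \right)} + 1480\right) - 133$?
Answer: $1344$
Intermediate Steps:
$Q{\left(S \right)} = -3$
$\left(Q{\left(54 \right)} + 1480\right) - 133 = \left(-3 + 1480\right) - 133 = 1477 - 133 = 1344$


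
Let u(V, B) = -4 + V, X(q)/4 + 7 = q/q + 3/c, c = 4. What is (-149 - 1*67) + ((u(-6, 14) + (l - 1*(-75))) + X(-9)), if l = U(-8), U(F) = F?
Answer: -180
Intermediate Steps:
l = -8
X(q) = -21 (X(q) = -28 + 4*(q/q + 3/4) = -28 + 4*(1 + 3*(¼)) = -28 + 4*(1 + ¾) = -28 + 4*(7/4) = -28 + 7 = -21)
(-149 - 1*67) + ((u(-6, 14) + (l - 1*(-75))) + X(-9)) = (-149 - 1*67) + (((-4 - 6) + (-8 - 1*(-75))) - 21) = (-149 - 67) + ((-10 + (-8 + 75)) - 21) = -216 + ((-10 + 67) - 21) = -216 + (57 - 21) = -216 + 36 = -180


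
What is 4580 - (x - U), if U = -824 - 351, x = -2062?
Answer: 5467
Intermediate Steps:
U = -1175
4580 - (x - U) = 4580 - (-2062 - 1*(-1175)) = 4580 - (-2062 + 1175) = 4580 - 1*(-887) = 4580 + 887 = 5467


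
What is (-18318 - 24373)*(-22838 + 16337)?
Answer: 277534191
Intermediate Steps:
(-18318 - 24373)*(-22838 + 16337) = -42691*(-6501) = 277534191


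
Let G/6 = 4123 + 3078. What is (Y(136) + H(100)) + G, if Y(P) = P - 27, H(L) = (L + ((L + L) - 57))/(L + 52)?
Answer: 6584123/152 ≈ 43317.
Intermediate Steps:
H(L) = (-57 + 3*L)/(52 + L) (H(L) = (L + (2*L - 57))/(52 + L) = (L + (-57 + 2*L))/(52 + L) = (-57 + 3*L)/(52 + L))
G = 43206 (G = 6*(4123 + 3078) = 6*7201 = 43206)
Y(P) = -27 + P
(Y(136) + H(100)) + G = ((-27 + 136) + 3*(-19 + 100)/(52 + 100)) + 43206 = (109 + 3*81/152) + 43206 = (109 + 3*(1/152)*81) + 43206 = (109 + 243/152) + 43206 = 16811/152 + 43206 = 6584123/152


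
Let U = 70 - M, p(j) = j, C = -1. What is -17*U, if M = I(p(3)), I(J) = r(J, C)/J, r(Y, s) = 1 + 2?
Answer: -1173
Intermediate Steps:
r(Y, s) = 3
I(J) = 3/J
M = 1 (M = 3/3 = 3*(⅓) = 1)
U = 69 (U = 70 - 1*1 = 70 - 1 = 69)
-17*U = -17*69 = -1173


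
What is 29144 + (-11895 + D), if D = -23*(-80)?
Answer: 19089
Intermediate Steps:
D = 1840
29144 + (-11895 + D) = 29144 + (-11895 + 1840) = 29144 - 10055 = 19089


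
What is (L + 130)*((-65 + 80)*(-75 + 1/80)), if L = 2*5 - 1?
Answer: -2501583/16 ≈ -1.5635e+5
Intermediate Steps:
L = 9 (L = 10 - 1 = 9)
(L + 130)*((-65 + 80)*(-75 + 1/80)) = (9 + 130)*((-65 + 80)*(-75 + 1/80)) = 139*(15*(-75 + 1/80)) = 139*(15*(-5999/80)) = 139*(-17997/16) = -2501583/16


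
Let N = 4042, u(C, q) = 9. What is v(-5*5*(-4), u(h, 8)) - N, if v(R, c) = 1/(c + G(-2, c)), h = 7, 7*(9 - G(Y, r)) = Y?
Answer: -517369/128 ≈ -4041.9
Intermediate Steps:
G(Y, r) = 9 - Y/7
v(R, c) = 1/(65/7 + c) (v(R, c) = 1/(c + (9 - ⅐*(-2))) = 1/(c + (9 + 2/7)) = 1/(c + 65/7) = 1/(65/7 + c))
v(-5*5*(-4), u(h, 8)) - N = 7/(65 + 7*9) - 1*4042 = 7/(65 + 63) - 4042 = 7/128 - 4042 = -517369/128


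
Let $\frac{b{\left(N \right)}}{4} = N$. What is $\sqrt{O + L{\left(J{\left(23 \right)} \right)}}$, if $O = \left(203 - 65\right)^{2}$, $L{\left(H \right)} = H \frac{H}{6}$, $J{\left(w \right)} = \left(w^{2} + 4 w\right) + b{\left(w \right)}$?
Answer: $\frac{23 \sqrt{7062}}{6} \approx 322.14$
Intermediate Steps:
$b{\left(N \right)} = 4 N$
$J{\left(w \right)} = w^{2} + 8 w$ ($J{\left(w \right)} = \left(w^{2} + 4 w\right) + 4 w = w^{2} + 8 w$)
$L{\left(H \right)} = \frac{H^{2}}{6}$ ($L{\left(H \right)} = H H \frac{1}{6} = H \frac{H}{6} = \frac{H^{2}}{6}$)
$O = 19044$ ($O = 138^{2} = 19044$)
$\sqrt{O + L{\left(J{\left(23 \right)} \right)}} = \sqrt{19044 + \frac{\left(23 \left(8 + 23\right)\right)^{2}}{6}} = \sqrt{19044 + \frac{\left(23 \cdot 31\right)^{2}}{6}} = \sqrt{19044 + \frac{713^{2}}{6}} = \sqrt{19044 + \frac{1}{6} \cdot 508369} = \sqrt{19044 + \frac{508369}{6}} = \sqrt{\frac{622633}{6}} = \frac{23 \sqrt{7062}}{6}$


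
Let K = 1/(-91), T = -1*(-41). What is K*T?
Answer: -41/91 ≈ -0.45055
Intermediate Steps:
T = 41
K = -1/91 ≈ -0.010989
K*T = -1/91*41 = -41/91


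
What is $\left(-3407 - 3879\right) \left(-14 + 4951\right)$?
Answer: $-35970982$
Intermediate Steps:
$\left(-3407 - 3879\right) \left(-14 + 4951\right) = \left(-7286\right) 4937 = -35970982$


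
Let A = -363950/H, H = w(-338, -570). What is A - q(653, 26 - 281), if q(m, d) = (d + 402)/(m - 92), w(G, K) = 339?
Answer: -68075261/63393 ≈ -1073.9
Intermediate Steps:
H = 339
q(m, d) = (402 + d)/(-92 + m)
A = -363950/339 ≈ -1073.6
A - q(653, 26 - 281) = -363950/339 - (402 + (26 - 281))/(-92 + 653) = -363950/339 - (402 - 255)/561 = -363950/339 - 147/561 = -363950/339 - 1*49/187 = -363950/339 - 49/187 = -68075261/63393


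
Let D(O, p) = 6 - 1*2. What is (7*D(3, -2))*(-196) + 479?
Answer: -5009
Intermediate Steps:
D(O, p) = 4 (D(O, p) = 6 - 2 = 4)
(7*D(3, -2))*(-196) + 479 = (7*4)*(-196) + 479 = 28*(-196) + 479 = -5488 + 479 = -5009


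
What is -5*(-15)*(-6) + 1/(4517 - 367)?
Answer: -1867499/4150 ≈ -450.00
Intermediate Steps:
-5*(-15)*(-6) + 1/(4517 - 367) = 75*(-6) + 1/4150 = -450 + 1/4150 = -1867499/4150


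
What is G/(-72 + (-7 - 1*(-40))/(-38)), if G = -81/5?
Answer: 1026/4615 ≈ 0.22232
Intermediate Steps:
G = -81/5 (G = -81*⅕ = -81/5 ≈ -16.200)
G/(-72 + (-7 - 1*(-40))/(-38)) = -81/(5*(-72 + (-7 - 1*(-40))/(-38))) = -81/(5*(-72 + (-7 + 40)*(-1/38))) = -81/(5*(-72 + 33*(-1/38))) = -81/(5*(-72 - 33/38)) = -81/(5*(-2769/38)) = -81/5*(-38/2769) = 1026/4615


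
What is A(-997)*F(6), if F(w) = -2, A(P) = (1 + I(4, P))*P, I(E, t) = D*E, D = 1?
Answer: 9970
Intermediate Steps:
I(E, t) = E (I(E, t) = 1*E = E)
A(P) = 5*P (A(P) = (1 + 4)*P = 5*P)
A(-997)*F(6) = (5*(-997))*(-2) = -4985*(-2) = 9970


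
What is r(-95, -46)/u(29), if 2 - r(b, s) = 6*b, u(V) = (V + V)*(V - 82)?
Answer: -286/1537 ≈ -0.18608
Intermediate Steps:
u(V) = 2*V*(-82 + V) (u(V) = (2*V)*(-82 + V) = 2*V*(-82 + V))
r(b, s) = 2 - 6*b
r(-95, -46)/u(29) = (2 - 6*(-95))/((2*29*(-82 + 29))) = (2 + 570)/((2*29*(-53))) = 572/(-3074) = 572*(-1/3074) = -286/1537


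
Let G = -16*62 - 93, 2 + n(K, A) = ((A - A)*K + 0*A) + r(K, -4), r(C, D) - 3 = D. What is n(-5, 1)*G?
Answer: 3255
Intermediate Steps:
r(C, D) = 3 + D
n(K, A) = -3 (n(K, A) = -2 + (((A - A)*K + 0*A) + (3 - 4)) = -2 + ((0*K + 0) - 1) = -2 + ((0 + 0) - 1) = -2 + (0 - 1) = -2 - 1 = -3)
G = -1085 (G = -992 - 93 = -1085)
n(-5, 1)*G = -3*(-1085) = 3255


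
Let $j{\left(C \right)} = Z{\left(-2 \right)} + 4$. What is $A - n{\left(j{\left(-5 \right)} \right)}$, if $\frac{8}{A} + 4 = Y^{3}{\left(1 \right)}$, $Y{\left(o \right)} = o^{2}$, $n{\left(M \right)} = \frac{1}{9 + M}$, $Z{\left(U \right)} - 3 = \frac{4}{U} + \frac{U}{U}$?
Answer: $- \frac{41}{15} \approx -2.7333$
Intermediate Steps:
$Z{\left(U \right)} = 4 + \frac{4}{U}$ ($Z{\left(U \right)} = 3 + \left(\frac{4}{U} + \frac{U}{U}\right) = 3 + \left(\frac{4}{U} + 1\right) = 3 + \left(1 + \frac{4}{U}\right) = 4 + \frac{4}{U}$)
$j{\left(C \right)} = 6$ ($j{\left(C \right)} = \left(4 + \frac{4}{-2}\right) + 4 = \left(4 + 4 \left(- \frac{1}{2}\right)\right) + 4 = \left(4 - 2\right) + 4 = 2 + 4 = 6$)
$A = - \frac{8}{3}$ ($A = \frac{8}{-4 + \left(1^{2}\right)^{3}} = \frac{8}{-4 + 1^{3}} = \frac{8}{-4 + 1} = \frac{8}{-3} = 8 \left(- \frac{1}{3}\right) = - \frac{8}{3} \approx -2.6667$)
$A - n{\left(j{\left(-5 \right)} \right)} = - \frac{8}{3} - \frac{1}{9 + 6} = - \frac{8}{3} - \frac{1}{15} = - \frac{41}{15}$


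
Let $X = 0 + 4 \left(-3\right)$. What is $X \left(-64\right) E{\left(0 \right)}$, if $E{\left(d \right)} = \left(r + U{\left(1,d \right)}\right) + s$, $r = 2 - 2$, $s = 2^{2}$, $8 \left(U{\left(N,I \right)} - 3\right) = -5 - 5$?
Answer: $4416$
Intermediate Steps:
$U{\left(N,I \right)} = \frac{7}{4}$ ($U{\left(N,I \right)} = 3 + \frac{-5 - 5}{8} = 3 + \frac{1}{8} \left(-10\right) = 3 - \frac{5}{4} = \frac{7}{4}$)
$s = 4$
$r = 0$
$E{\left(d \right)} = \frac{23}{4}$ ($E{\left(d \right)} = \left(0 + \frac{7}{4}\right) + 4 = \frac{7}{4} + 4 = \frac{23}{4}$)
$X = -12$ ($X = 0 - 12 = -12$)
$X \left(-64\right) E{\left(0 \right)} = \left(-12\right) \left(-64\right) \frac{23}{4} = 768 \cdot \frac{23}{4} = 4416$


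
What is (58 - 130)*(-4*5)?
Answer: 1440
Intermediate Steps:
(58 - 130)*(-4*5) = -72*(-20) = 1440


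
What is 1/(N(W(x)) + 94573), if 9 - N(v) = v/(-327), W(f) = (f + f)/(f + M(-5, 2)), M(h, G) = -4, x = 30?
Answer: 1417/134022704 ≈ 1.0573e-5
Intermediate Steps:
W(f) = 2*f/(-4 + f) (W(f) = (f + f)/(f - 4) = (2*f)/(-4 + f) = 2*f/(-4 + f))
N(v) = 9 + v/327 (N(v) = 9 - v/(-327) = 9 - v*(-1)/327 = 9 - (-1)*v/327 = 9 + v/327)
1/(N(W(x)) + 94573) = 1/((9 + (2*30/(-4 + 30))/327) + 94573) = 1/((9 + (2*30/26)/327) + 94573) = 1/((9 + (2*30*(1/26))/327) + 94573) = 1/((9 + (1/327)*(30/13)) + 94573) = 1/((9 + 10/1417) + 94573) = 1/(12763/1417 + 94573) = 1/(134022704/1417) = 1417/134022704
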